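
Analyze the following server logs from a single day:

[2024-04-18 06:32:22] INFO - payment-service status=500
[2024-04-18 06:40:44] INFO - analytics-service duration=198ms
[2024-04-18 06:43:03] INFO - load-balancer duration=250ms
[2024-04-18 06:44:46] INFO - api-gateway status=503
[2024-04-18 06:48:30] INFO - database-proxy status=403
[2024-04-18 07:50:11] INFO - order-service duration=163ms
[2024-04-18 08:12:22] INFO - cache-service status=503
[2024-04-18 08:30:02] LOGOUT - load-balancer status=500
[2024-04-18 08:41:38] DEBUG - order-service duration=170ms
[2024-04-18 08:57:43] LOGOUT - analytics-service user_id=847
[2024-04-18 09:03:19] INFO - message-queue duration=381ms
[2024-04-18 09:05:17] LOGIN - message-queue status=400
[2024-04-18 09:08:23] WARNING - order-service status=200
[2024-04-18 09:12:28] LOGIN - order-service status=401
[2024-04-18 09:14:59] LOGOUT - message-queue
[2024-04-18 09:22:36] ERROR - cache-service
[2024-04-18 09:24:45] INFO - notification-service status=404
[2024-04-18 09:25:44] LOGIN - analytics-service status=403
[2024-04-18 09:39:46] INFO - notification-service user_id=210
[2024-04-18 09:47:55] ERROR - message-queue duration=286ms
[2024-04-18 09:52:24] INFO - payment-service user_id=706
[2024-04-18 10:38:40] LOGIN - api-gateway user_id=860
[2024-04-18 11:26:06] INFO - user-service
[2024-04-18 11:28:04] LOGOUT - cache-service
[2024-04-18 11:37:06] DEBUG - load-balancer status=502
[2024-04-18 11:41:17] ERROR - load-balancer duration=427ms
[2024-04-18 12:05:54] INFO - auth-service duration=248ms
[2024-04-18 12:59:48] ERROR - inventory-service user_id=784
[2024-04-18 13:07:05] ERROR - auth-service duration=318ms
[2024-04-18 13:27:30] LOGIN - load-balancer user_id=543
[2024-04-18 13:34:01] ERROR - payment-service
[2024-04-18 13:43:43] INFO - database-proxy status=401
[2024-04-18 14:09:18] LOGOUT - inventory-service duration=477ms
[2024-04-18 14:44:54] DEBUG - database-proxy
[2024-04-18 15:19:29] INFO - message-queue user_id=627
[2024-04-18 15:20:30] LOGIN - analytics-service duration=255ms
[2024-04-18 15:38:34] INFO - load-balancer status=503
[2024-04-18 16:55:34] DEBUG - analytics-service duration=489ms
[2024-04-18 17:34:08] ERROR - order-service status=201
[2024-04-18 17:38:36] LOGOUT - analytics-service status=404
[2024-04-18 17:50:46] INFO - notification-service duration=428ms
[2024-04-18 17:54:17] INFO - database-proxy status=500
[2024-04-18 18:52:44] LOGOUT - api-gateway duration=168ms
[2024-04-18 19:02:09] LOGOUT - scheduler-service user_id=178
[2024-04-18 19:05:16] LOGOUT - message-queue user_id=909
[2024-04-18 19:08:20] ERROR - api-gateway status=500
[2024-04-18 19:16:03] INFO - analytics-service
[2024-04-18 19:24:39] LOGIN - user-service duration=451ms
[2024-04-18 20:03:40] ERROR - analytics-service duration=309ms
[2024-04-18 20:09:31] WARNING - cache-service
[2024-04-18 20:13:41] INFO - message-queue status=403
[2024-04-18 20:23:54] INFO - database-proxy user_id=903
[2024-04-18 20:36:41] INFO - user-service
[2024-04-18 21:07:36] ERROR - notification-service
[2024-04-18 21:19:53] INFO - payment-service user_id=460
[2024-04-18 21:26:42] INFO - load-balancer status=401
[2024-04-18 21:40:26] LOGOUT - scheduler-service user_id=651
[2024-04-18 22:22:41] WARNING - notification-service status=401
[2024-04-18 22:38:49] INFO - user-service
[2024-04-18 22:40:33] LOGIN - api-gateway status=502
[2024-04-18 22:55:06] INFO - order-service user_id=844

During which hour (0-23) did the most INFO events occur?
6

To find the peak hour:

1. Group all INFO events by hour
2. Count events in each hour
3. Find hour with maximum count
4. Peak hour: 6 (with 5 events)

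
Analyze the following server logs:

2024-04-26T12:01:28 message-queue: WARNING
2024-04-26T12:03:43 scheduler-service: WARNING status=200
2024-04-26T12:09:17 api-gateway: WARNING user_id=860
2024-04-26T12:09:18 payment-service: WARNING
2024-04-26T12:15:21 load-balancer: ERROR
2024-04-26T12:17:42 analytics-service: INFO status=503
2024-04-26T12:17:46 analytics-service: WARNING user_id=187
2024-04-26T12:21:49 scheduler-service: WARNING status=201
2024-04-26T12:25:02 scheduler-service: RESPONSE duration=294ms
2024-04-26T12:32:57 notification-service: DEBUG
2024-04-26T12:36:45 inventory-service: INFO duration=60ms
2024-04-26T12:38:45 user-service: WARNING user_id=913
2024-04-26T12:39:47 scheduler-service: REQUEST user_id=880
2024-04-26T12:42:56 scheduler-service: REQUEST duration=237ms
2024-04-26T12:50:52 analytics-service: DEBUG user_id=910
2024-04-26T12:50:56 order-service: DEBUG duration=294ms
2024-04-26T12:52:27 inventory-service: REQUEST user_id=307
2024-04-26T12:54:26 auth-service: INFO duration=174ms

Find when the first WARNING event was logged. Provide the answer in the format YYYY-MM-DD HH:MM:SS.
2024-04-26 12:01:28

To find the first event:

1. Filter for all WARNING events
2. Sort by timestamp
3. Select the first one
4. Timestamp: 2024-04-26 12:01:28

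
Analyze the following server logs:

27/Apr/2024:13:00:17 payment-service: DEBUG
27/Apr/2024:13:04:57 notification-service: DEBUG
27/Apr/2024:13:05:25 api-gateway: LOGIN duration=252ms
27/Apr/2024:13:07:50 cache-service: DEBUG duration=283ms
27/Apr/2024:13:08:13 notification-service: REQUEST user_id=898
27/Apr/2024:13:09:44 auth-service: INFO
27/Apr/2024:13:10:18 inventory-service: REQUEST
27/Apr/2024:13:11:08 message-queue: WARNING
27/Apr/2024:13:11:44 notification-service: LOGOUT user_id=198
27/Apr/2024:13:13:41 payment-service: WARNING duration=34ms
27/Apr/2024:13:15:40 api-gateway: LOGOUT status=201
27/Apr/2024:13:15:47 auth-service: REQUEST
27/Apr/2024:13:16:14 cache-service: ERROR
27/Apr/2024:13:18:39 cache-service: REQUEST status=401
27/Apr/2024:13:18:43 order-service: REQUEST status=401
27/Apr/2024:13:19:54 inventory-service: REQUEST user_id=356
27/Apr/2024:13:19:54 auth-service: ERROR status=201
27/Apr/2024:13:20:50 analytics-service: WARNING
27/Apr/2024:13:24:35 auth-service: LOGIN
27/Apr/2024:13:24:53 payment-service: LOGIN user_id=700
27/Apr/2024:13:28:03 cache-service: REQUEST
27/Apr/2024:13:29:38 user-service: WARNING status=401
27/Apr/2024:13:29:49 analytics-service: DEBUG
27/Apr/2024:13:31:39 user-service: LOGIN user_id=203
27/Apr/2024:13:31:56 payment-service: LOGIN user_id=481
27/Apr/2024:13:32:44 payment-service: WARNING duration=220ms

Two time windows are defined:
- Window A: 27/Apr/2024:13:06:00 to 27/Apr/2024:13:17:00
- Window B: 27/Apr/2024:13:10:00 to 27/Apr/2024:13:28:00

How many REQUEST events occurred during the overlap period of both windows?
2

To find overlap events:

1. Window A: 27/Apr/2024:13:06:00 to 27/Apr/2024:13:17:00
2. Window B: 27/Apr/2024:13:10:00 to 27/Apr/2024:13:28:00
3. Overlap period: 27/Apr/2024:13:10:00 to 27/Apr/2024:13:17:00
4. Count REQUEST events in overlap: 2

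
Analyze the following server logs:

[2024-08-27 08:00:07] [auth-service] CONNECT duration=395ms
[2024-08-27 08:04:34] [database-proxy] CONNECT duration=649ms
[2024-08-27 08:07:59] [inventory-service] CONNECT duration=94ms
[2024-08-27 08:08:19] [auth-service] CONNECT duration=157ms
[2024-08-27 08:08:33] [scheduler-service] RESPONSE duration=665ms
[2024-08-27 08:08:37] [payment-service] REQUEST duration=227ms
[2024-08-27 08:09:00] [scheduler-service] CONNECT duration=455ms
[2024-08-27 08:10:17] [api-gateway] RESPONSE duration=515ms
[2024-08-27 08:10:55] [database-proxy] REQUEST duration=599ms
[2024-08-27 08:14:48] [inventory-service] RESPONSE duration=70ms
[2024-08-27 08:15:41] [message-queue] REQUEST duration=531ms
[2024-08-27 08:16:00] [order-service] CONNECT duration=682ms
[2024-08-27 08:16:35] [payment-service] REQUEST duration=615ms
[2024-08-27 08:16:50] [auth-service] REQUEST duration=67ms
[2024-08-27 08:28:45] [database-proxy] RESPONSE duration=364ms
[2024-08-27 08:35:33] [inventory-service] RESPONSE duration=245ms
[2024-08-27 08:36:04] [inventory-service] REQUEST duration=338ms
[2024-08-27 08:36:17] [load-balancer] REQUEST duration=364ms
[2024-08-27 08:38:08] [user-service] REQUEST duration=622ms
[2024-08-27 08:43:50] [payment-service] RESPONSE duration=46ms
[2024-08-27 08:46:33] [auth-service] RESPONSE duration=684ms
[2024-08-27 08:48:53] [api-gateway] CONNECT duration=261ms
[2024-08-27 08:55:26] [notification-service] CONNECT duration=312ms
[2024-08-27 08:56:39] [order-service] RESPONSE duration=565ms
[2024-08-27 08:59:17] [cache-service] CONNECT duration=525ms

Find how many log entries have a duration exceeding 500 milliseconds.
11

To count timeouts:

1. Threshold: 500ms
2. Extract duration from each log entry
3. Count entries where duration > 500
4. Timeout count: 11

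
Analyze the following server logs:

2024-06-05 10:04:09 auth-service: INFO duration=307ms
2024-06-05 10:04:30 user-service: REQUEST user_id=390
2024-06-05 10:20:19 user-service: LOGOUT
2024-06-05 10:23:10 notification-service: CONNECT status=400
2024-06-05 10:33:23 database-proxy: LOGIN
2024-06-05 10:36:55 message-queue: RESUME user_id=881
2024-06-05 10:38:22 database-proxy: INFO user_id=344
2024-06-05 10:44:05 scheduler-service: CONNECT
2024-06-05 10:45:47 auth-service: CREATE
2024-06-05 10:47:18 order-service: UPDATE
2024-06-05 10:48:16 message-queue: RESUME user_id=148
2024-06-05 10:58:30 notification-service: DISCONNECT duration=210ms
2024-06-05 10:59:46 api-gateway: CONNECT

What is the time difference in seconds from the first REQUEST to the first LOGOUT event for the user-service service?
949

To find the time between events:

1. Locate the first REQUEST event for user-service: 2024-06-05 10:04:30
2. Locate the first LOGOUT event for user-service: 2024-06-05 10:20:19
3. Calculate the difference: 2024-06-05 10:20:19 - 2024-06-05 10:04:30 = 949 seconds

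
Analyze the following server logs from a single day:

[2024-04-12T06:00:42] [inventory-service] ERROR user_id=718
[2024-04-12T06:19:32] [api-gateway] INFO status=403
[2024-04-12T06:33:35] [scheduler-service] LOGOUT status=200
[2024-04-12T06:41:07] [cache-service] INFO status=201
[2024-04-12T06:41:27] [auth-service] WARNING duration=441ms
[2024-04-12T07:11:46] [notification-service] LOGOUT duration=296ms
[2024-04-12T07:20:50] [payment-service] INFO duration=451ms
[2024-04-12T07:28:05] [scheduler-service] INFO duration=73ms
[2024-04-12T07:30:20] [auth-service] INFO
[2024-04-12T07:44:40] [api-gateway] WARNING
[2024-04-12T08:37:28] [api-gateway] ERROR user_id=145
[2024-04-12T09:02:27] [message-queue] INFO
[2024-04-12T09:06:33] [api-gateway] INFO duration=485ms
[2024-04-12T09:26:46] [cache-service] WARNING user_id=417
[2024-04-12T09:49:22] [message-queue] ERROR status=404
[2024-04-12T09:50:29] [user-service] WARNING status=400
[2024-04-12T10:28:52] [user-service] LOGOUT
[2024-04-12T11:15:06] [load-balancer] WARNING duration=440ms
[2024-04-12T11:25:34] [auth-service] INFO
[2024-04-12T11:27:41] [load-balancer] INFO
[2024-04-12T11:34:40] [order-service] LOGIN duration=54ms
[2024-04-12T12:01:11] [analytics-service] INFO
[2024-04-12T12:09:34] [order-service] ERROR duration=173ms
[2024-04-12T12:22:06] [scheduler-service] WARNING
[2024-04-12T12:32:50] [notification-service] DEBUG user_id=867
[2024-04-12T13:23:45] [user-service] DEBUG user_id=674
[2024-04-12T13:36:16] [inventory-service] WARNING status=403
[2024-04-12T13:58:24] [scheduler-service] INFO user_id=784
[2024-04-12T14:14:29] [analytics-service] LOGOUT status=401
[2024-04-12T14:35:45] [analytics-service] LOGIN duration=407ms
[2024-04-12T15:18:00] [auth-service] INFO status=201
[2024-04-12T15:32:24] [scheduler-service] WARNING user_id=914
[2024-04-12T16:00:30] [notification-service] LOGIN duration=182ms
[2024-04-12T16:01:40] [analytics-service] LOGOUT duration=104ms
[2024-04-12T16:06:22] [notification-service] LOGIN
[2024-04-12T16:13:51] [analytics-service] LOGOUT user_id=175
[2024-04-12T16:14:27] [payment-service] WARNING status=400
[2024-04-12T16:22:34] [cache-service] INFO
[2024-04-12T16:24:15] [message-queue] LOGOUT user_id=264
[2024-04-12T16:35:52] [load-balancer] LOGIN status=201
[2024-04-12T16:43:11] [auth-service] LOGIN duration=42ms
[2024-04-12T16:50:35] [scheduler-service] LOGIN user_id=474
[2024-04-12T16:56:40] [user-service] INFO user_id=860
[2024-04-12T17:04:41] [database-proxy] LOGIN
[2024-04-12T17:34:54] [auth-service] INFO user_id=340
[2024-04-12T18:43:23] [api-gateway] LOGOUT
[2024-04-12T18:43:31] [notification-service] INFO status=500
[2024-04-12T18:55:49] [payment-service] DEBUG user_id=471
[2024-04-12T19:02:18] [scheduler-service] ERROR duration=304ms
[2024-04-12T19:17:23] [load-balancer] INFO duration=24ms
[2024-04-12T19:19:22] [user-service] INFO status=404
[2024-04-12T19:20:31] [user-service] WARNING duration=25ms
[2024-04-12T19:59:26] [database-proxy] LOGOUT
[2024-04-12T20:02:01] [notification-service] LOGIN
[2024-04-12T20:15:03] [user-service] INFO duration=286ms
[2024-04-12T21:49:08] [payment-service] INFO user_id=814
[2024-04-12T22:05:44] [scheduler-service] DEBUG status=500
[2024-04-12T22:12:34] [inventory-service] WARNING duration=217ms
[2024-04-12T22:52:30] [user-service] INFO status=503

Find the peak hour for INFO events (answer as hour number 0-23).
7

To find the peak hour:

1. Group all INFO events by hour
2. Count events in each hour
3. Find hour with maximum count
4. Peak hour: 7 (with 3 events)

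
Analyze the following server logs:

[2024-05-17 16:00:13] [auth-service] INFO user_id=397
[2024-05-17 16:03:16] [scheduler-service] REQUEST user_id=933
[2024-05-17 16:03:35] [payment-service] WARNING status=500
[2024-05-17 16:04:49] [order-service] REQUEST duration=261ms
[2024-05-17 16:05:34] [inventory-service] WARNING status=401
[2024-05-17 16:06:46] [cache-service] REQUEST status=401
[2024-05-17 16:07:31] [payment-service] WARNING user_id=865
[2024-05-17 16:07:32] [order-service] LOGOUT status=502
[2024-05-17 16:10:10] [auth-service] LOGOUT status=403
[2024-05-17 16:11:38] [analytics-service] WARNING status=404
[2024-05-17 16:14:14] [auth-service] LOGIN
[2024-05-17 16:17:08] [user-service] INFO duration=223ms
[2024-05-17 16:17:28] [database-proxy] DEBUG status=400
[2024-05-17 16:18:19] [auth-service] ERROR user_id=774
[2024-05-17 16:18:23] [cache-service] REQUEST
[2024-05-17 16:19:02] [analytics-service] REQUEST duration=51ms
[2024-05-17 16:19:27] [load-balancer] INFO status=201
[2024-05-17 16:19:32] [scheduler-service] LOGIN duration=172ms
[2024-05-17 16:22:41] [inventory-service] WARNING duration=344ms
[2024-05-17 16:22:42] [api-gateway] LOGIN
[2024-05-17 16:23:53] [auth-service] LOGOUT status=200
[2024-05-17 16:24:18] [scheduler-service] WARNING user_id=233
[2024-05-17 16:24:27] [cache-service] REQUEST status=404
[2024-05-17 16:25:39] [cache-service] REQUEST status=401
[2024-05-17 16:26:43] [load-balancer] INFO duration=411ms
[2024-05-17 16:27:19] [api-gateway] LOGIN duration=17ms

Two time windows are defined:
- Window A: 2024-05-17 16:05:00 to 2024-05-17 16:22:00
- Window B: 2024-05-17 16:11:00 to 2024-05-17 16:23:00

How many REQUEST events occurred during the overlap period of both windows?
2

To find overlap events:

1. Window A: 2024-05-17 16:05:00 to 2024-05-17 16:22:00
2. Window B: 2024-05-17 16:11:00 to 2024-05-17 16:23:00
3. Overlap period: 2024-05-17 16:11:00 to 2024-05-17 16:22:00
4. Count REQUEST events in overlap: 2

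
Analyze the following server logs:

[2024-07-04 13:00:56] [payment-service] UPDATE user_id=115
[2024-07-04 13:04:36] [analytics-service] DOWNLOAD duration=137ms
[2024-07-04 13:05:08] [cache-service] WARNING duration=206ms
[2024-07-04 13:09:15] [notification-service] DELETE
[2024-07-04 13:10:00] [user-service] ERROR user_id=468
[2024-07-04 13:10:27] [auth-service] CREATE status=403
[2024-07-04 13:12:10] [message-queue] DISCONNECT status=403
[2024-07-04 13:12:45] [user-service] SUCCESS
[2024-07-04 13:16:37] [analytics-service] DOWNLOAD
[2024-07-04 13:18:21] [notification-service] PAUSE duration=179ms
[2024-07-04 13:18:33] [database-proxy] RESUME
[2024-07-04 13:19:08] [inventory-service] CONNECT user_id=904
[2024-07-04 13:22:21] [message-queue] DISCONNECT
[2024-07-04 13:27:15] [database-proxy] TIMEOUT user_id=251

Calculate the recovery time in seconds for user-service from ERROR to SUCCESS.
165

To calculate recovery time:

1. Find ERROR event for user-service: 2024-07-04 13:10:00
2. Find next SUCCESS event for user-service: 2024-07-04 13:12:45
3. Recovery time: 2024-07-04 13:12:45 - 2024-07-04 13:10:00 = 165 seconds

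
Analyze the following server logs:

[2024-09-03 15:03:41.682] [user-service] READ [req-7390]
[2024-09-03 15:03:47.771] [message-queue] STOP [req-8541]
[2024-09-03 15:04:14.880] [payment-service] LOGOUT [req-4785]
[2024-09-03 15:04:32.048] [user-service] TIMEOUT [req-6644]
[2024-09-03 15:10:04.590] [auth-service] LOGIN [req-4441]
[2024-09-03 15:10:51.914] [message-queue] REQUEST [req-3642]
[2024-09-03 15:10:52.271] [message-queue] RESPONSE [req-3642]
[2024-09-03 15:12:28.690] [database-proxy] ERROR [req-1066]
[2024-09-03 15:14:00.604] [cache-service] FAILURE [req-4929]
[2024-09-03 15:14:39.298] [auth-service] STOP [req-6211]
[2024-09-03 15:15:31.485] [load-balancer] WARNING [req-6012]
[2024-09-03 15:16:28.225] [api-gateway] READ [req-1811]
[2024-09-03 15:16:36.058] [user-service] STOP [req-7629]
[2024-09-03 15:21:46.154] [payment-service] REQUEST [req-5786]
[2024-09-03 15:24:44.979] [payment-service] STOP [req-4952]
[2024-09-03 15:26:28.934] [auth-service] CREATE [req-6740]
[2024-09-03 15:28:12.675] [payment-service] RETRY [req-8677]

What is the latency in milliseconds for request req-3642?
357

To calculate latency:

1. Find REQUEST with id req-3642: 2024-09-03 15:10:51.914
2. Find RESPONSE with id req-3642: 2024-09-03 15:10:52.271
3. Latency: 2024-09-03 15:10:52.271 - 2024-09-03 15:10:51.914 = 357ms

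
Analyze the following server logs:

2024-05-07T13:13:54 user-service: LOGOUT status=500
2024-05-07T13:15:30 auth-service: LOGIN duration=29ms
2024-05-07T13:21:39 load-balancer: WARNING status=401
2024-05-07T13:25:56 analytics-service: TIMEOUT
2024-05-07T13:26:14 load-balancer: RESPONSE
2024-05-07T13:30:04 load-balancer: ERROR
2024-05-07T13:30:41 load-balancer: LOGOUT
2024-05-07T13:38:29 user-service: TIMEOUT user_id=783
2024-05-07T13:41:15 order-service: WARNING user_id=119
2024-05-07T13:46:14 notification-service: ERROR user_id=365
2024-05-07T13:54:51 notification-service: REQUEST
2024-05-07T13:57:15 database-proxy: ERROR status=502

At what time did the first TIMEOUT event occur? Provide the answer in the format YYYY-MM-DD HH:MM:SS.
2024-05-07 13:25:56

To find the first event:

1. Filter for all TIMEOUT events
2. Sort by timestamp
3. Select the first one
4. Timestamp: 2024-05-07 13:25:56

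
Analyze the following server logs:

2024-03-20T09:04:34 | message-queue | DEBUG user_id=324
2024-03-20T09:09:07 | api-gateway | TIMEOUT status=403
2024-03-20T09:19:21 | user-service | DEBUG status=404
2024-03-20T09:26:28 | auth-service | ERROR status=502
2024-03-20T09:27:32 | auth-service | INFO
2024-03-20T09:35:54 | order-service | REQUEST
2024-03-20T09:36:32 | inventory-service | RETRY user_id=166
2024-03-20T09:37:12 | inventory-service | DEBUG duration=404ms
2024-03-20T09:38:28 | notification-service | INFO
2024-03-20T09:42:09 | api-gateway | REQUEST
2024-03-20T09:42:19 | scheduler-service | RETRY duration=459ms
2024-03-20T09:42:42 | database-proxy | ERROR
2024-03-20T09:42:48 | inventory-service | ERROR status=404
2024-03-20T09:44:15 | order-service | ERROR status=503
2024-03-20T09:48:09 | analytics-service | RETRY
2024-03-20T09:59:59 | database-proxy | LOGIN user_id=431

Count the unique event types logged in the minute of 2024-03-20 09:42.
3

To count unique event types:

1. Filter events in the minute starting at 2024-03-20 09:42
2. Extract event types from matching entries
3. Count unique types: 3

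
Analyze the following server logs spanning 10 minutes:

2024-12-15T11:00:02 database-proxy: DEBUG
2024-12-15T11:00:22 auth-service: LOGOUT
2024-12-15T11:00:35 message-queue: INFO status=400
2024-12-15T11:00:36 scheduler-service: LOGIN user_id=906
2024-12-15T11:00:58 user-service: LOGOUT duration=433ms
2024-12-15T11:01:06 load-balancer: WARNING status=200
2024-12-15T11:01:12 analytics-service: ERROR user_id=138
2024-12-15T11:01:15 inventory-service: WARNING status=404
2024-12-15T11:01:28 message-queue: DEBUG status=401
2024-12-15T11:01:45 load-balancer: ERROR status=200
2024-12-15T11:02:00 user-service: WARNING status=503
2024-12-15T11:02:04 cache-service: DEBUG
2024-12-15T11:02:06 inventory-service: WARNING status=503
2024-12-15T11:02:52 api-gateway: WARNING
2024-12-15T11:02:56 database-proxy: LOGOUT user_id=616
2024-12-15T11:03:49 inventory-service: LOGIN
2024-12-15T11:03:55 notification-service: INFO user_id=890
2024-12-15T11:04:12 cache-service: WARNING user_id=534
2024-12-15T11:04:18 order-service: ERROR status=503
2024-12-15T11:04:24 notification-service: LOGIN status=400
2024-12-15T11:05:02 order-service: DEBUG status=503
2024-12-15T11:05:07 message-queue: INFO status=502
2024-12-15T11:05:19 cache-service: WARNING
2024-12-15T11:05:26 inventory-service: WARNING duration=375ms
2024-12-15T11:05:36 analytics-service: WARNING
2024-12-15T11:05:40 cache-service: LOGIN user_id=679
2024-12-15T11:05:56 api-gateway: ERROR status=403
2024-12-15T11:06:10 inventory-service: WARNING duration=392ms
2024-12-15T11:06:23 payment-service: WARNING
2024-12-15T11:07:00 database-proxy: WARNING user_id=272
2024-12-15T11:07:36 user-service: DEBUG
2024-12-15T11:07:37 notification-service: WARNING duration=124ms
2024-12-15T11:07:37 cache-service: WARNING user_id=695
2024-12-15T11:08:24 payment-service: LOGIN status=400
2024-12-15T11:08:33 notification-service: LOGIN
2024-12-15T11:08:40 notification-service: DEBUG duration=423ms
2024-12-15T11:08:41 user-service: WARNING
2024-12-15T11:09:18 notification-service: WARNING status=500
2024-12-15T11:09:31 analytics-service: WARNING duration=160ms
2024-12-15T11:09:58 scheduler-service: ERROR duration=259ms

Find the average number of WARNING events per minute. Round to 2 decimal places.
1.7

To calculate the rate:

1. Count total WARNING events: 17
2. Total time period: 10 minutes
3. Rate = 17 / 10 = 1.7 events per minute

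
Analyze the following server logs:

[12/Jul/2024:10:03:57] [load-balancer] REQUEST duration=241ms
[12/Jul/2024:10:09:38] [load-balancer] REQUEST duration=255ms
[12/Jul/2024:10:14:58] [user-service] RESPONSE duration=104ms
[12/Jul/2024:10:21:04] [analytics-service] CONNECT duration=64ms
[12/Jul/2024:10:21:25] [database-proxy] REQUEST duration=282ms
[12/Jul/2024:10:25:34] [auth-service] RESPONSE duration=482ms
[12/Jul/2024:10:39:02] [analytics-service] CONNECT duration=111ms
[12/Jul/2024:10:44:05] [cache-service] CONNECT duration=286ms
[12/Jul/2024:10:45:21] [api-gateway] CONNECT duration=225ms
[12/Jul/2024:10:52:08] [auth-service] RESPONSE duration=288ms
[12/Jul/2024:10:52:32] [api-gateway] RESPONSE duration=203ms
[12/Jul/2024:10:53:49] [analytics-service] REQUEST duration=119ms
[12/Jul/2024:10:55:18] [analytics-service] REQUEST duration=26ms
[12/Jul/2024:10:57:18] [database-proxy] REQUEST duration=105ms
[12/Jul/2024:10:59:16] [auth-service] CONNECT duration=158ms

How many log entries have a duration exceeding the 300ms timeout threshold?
1

To count timeouts:

1. Threshold: 300ms
2. Extract duration from each log entry
3. Count entries where duration > 300
4. Timeout count: 1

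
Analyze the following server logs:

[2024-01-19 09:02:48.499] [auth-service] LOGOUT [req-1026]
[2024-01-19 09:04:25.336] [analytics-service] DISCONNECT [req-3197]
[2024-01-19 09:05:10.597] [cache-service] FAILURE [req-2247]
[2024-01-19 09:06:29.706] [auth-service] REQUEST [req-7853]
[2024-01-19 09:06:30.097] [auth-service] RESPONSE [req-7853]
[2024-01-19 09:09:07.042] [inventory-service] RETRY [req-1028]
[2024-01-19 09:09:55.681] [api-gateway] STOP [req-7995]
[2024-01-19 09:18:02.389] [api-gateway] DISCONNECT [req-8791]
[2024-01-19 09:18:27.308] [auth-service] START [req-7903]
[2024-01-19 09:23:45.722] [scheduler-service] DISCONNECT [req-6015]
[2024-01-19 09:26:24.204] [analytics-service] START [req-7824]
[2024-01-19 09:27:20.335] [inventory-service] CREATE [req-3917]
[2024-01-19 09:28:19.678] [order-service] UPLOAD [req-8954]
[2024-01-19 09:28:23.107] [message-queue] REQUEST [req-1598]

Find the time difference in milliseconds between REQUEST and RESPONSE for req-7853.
391

To calculate latency:

1. Find REQUEST with id req-7853: 2024-01-19 09:06:29.706
2. Find RESPONSE with id req-7853: 2024-01-19 09:06:30.097
3. Latency: 2024-01-19 09:06:30.097 - 2024-01-19 09:06:29.706 = 391ms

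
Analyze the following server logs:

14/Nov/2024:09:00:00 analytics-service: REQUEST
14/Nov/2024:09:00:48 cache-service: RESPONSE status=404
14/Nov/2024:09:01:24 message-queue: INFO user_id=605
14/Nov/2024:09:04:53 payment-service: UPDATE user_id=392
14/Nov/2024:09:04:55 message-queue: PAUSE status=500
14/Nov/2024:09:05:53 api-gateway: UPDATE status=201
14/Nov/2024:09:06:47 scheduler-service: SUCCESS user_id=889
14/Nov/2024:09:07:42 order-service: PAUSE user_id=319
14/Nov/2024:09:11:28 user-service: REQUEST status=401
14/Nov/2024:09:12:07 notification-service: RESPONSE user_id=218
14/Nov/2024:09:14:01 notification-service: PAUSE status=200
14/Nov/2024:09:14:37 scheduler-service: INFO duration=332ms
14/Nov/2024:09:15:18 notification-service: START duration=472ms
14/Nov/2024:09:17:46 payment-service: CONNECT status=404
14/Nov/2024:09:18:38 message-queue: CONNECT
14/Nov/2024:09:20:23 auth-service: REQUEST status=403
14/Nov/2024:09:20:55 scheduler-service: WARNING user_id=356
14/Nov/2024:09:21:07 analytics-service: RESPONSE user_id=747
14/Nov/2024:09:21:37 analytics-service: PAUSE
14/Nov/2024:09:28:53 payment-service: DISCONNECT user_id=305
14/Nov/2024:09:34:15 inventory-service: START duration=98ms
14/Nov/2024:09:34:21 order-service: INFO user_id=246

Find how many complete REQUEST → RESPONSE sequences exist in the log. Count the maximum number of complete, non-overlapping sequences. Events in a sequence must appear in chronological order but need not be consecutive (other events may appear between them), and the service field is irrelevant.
3

To count sequences:

1. Look for pattern: REQUEST → RESPONSE
2. Greedily scan the log in chronological order, matching each sequence element in turn (ignoring service)
3. Each time the full pattern completes, increment the count and restart matching from the next event
4. Complete non-overlapping sequences found: 3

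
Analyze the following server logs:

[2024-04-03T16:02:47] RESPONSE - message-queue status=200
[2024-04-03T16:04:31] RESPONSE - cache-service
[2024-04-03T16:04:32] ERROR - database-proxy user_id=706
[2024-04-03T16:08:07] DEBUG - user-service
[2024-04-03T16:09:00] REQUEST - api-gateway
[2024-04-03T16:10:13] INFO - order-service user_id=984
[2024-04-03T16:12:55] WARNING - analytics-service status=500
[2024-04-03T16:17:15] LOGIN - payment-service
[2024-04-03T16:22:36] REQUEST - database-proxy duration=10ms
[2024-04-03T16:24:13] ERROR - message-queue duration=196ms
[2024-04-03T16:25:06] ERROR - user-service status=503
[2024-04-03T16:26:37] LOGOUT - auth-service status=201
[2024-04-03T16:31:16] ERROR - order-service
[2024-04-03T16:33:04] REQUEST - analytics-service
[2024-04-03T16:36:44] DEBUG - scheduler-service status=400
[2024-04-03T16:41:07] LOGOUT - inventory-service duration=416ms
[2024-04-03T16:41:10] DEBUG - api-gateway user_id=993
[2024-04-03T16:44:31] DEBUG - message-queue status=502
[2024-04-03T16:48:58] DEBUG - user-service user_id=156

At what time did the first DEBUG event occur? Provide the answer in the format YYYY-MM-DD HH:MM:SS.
2024-04-03 16:08:07

To find the first event:

1. Filter for all DEBUG events
2. Sort by timestamp
3. Select the first one
4. Timestamp: 2024-04-03 16:08:07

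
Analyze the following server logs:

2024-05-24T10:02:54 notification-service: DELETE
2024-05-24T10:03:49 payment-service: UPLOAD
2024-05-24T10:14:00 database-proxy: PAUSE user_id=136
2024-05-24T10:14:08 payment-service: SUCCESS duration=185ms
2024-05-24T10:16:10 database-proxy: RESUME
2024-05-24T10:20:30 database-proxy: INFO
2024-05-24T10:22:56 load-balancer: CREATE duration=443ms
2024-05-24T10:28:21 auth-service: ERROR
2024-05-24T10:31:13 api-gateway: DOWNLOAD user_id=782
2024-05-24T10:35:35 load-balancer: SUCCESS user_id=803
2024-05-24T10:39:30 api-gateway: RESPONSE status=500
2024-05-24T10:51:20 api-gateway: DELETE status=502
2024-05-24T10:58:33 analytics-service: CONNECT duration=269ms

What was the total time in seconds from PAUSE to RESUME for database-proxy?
130

To calculate state duration:

1. Find PAUSE event for database-proxy: 2024-05-24T10:14:00
2. Find RESUME event for database-proxy: 2024-05-24T10:16:10
3. Calculate duration: 2024-05-24T10:16:10 - 2024-05-24T10:14:00 = 130 seconds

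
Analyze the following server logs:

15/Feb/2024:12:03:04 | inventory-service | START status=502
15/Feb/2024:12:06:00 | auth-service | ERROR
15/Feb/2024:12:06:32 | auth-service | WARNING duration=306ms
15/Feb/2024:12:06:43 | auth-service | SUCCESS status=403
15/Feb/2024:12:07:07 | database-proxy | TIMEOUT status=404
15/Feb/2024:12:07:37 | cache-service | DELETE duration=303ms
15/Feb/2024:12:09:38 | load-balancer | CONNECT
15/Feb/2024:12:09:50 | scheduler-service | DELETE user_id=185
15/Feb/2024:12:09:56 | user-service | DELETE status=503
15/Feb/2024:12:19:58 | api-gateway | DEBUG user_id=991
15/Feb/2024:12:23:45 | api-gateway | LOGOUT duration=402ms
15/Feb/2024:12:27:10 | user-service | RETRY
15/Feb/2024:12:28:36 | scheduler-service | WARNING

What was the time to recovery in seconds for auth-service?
43

To calculate recovery time:

1. Find ERROR event for auth-service: 15/Feb/2024:12:06:00
2. Find next SUCCESS event for auth-service: 15/Feb/2024:12:06:43
3. Recovery time: 15/Feb/2024:12:06:43 - 15/Feb/2024:12:06:00 = 43 seconds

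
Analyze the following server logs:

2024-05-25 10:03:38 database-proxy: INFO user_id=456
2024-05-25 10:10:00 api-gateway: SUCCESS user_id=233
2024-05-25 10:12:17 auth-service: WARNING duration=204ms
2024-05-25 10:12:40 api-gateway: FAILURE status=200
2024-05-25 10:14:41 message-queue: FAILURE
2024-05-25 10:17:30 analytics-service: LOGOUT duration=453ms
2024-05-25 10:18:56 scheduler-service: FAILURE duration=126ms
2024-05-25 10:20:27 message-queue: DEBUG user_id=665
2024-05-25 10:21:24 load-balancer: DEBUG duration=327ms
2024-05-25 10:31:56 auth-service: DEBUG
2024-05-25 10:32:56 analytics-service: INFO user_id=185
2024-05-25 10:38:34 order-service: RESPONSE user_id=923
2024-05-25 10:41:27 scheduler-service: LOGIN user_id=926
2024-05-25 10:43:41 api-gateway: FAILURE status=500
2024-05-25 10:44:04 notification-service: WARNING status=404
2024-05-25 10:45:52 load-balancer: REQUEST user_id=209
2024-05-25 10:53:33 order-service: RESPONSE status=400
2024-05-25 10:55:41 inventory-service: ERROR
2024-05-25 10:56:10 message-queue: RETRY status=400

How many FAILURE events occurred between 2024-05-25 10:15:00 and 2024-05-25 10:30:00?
1

To count events in the time window:

1. Window boundaries: 2024-05-25 10:15:00 to 2024-05-25 10:30:00
2. Filter for FAILURE events within this window
3. Count matching events: 1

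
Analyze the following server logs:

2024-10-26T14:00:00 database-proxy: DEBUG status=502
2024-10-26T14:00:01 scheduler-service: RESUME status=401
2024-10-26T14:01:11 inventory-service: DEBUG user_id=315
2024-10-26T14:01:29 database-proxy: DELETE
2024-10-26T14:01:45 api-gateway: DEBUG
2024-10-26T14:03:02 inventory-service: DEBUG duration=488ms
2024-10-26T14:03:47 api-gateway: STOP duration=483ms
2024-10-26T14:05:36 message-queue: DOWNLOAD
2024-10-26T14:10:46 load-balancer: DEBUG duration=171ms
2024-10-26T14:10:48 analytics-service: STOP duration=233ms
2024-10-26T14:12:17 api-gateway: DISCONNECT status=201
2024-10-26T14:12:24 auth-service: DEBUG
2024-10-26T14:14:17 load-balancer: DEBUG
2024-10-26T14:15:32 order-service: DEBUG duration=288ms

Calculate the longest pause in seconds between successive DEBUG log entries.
464

To find the longest gap:

1. Extract all DEBUG events in chronological order
2. Calculate time differences between consecutive events
3. Find the maximum difference
4. Longest gap: 464 seconds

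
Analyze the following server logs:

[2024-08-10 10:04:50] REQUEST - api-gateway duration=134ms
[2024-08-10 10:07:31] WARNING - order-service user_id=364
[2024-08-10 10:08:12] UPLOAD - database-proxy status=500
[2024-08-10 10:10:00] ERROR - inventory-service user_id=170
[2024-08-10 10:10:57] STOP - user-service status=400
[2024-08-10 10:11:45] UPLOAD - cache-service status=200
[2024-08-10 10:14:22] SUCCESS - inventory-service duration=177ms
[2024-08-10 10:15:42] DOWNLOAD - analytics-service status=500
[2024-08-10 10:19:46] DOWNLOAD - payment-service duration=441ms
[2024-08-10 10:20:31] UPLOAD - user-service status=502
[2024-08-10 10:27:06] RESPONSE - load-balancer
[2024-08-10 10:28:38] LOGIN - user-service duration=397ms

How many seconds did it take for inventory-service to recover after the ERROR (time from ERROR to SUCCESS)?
262

To calculate recovery time:

1. Find ERROR event for inventory-service: 2024-08-10 10:10:00
2. Find next SUCCESS event for inventory-service: 2024-08-10 10:14:22
3. Recovery time: 2024-08-10 10:14:22 - 2024-08-10 10:10:00 = 262 seconds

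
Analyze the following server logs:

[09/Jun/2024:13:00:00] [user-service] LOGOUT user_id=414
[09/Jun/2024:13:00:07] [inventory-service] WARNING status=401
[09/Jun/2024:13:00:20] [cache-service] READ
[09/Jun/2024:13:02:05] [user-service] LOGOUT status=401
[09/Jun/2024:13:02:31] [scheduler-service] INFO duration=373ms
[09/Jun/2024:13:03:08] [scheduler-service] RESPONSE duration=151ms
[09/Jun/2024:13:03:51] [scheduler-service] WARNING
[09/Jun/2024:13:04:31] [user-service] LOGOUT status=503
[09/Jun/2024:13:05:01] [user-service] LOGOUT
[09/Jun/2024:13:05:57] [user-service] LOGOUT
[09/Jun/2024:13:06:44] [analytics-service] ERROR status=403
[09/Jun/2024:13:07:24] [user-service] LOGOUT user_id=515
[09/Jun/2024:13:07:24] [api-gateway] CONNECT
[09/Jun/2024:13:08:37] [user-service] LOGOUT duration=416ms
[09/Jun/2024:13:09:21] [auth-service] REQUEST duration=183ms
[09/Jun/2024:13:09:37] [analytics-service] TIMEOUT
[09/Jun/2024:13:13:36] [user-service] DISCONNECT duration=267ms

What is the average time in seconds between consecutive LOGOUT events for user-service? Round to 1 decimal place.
86.2

To calculate average interval:

1. Find all LOGOUT events for user-service in order
2. Calculate time gaps between consecutive events
3. Compute mean of gaps: 517 / 6 = 86.2 seconds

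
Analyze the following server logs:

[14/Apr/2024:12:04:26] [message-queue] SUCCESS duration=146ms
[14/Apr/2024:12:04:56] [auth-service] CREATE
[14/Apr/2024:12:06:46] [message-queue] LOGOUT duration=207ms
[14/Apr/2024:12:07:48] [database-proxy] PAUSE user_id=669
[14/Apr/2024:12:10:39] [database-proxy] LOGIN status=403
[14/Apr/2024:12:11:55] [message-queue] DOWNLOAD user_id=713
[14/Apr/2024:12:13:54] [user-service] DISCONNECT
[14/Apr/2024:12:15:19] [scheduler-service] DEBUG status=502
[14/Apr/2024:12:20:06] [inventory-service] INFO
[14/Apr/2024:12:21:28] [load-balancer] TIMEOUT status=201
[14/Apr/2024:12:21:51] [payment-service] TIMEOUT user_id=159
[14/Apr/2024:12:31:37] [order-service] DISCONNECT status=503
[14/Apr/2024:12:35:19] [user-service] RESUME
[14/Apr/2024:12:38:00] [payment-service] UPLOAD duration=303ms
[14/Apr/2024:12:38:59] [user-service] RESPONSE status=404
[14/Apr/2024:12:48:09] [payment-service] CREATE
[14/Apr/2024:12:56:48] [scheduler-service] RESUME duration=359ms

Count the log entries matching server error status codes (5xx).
2

To find matching entries:

1. Pattern to match: server error status codes (5xx)
2. Scan each log entry for the pattern
3. Count matches: 2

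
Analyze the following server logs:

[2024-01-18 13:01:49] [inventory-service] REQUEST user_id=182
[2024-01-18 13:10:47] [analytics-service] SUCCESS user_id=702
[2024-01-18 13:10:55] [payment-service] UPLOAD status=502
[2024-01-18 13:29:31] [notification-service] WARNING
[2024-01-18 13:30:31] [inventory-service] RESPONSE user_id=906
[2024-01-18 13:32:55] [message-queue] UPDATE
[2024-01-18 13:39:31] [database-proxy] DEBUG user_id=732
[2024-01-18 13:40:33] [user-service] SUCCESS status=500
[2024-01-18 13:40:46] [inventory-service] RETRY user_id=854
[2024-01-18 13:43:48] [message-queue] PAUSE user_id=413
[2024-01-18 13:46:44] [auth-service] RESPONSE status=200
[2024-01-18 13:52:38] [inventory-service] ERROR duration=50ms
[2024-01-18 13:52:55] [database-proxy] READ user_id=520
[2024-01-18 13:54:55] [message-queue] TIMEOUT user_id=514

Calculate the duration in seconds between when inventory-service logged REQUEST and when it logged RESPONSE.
1722

To find the time between events:

1. Locate the first REQUEST event for inventory-service: 2024-01-18 13:01:49
2. Locate the first RESPONSE event for inventory-service: 2024-01-18 13:30:31
3. Calculate the difference: 2024-01-18 13:30:31 - 2024-01-18 13:01:49 = 1722 seconds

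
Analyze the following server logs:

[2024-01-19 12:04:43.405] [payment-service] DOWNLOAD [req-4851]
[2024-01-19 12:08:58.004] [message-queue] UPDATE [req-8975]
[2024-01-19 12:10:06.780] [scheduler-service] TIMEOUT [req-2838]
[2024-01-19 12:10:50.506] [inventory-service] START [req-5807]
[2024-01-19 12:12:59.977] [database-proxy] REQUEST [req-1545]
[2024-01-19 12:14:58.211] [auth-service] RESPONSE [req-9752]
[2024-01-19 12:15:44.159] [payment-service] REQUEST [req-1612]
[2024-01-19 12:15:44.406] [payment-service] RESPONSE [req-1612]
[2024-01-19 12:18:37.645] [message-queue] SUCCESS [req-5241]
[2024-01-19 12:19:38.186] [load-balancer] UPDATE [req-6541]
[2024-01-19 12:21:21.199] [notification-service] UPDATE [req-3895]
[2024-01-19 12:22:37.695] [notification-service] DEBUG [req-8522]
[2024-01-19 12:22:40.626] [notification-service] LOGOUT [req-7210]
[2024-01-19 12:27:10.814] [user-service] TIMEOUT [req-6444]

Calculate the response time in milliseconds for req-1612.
247

To calculate latency:

1. Find REQUEST with id req-1612: 2024-01-19 12:15:44.159
2. Find RESPONSE with id req-1612: 2024-01-19 12:15:44.406
3. Latency: 2024-01-19 12:15:44.406 - 2024-01-19 12:15:44.159 = 247ms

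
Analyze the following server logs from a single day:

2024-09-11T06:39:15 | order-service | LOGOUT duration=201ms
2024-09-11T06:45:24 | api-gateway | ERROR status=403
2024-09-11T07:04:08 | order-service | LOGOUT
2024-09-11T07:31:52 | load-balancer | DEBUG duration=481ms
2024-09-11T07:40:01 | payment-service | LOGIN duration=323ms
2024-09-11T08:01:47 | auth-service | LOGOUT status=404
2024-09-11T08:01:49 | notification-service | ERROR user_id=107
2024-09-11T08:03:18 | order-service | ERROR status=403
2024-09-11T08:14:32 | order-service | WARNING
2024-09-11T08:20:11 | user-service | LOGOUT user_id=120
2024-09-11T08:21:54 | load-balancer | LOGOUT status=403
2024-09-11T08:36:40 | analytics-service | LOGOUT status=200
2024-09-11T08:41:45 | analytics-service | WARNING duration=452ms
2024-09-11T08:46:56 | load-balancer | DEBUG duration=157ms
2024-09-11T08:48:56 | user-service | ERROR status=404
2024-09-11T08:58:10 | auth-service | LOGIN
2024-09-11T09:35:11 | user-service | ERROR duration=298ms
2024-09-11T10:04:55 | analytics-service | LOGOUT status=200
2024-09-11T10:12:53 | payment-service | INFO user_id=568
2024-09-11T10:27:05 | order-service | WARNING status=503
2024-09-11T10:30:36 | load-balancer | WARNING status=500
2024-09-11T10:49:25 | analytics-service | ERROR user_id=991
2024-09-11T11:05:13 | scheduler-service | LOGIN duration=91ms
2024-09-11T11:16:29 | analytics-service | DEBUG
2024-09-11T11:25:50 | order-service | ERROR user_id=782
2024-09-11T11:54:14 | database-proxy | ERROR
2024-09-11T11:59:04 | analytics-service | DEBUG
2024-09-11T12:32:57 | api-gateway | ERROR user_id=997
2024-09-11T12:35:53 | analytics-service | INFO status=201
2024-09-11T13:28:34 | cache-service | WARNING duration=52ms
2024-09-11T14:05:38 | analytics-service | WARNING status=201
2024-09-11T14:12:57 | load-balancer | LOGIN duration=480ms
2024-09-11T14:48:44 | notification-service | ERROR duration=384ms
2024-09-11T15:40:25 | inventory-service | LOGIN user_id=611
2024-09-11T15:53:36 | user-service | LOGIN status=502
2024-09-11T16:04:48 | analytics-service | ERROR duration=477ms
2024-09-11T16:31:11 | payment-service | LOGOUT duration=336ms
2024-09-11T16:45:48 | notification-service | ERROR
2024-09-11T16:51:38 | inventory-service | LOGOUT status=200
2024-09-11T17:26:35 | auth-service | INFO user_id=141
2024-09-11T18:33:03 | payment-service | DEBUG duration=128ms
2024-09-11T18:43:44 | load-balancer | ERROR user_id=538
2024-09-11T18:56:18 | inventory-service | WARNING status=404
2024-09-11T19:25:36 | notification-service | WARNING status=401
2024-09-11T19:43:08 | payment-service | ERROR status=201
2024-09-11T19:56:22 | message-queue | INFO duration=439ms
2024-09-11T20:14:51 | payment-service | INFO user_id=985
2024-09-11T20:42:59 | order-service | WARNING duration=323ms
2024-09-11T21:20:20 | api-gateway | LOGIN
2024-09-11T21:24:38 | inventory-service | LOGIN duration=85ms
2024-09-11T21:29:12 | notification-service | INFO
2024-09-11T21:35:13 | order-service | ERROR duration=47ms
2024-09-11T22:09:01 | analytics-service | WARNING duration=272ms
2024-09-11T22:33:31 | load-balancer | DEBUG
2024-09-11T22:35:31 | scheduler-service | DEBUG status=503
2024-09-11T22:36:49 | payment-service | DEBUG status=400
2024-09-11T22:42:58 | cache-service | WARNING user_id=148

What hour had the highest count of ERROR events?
8

To find the peak hour:

1. Group all ERROR events by hour
2. Count events in each hour
3. Find hour with maximum count
4. Peak hour: 8 (with 3 events)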